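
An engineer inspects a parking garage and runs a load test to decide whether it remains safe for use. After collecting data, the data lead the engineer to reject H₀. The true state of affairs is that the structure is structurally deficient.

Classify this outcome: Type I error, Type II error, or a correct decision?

The conventional null hypothesis here is that the structure meets the required load capacity (safe).
The test rejected a false H₀ — the decision matches the true state.

Neither — the decision is correct.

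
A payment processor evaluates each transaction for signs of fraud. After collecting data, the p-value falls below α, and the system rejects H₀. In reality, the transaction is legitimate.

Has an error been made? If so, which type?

Type I error

The conventional null hypothesis here is that the transaction is legitimate.
H₀ was rejected, but H₀ is actually true.
Rejecting a true null hypothesis is a Type I error (false positive).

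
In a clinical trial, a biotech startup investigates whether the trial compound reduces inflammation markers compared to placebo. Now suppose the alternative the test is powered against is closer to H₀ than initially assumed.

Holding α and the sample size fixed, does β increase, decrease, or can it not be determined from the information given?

It increases.

When the true parameter is near the null value, the test has a harder time distinguishing Ha from H₀.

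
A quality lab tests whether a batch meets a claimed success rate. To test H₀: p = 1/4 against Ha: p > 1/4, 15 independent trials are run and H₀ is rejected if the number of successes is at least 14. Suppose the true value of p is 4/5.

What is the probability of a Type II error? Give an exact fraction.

25417304461/30517578125

β = P(fail to reject H₀ | Ha true) = P(Y ≤ 13 | p = 4/5), Y ~ Binomial(15, 4/5).
Adding the binomial probabilities P(Y=0)+…+P(Y=13) at p = 4/5 gives 25417304461/30517578125.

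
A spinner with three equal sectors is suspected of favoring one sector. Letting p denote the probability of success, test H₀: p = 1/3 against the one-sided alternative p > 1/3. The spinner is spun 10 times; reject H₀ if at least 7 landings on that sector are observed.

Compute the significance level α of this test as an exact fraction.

The Type I error probability is α = P(X ≥ 7) computed under H₀, where X ~ Binomial(10, 1/3).
Summing C(10,j)(1/3)^j(2/3)^{10−j} for j = 7,…,10 gives 43/2187.

43/2187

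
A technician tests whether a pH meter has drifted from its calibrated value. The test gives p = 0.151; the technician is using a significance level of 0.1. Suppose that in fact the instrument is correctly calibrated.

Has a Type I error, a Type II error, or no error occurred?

The conventional null hypothesis is that the instrument is correctly calibrated.
Since p = 0.151 ≥ α = 0.1, H₀ is not rejected.
H₀ is true (actually the instrument is correctly calibrated).
The decision matches the true state — no error.

Neither — the decision is correct.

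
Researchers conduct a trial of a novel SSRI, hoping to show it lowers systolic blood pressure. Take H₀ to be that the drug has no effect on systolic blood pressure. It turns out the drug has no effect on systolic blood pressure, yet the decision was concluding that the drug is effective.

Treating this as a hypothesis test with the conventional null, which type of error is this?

Type I error

'Concluding that the drug is effective' corresponds to rejecting H₀.
H₀ was rejected but H₀ is true — a Type I error (false positive).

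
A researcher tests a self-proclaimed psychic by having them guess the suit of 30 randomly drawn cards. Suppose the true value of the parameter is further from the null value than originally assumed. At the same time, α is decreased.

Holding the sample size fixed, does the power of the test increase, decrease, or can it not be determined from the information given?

The first change alone would make β decrease; the second alone would make β increase. Which effect dominates depends on the magnitudes, which are not given.
Since power = 1 − β, the effect on power is likewise indeterminate.

Cannot be determined from the information given.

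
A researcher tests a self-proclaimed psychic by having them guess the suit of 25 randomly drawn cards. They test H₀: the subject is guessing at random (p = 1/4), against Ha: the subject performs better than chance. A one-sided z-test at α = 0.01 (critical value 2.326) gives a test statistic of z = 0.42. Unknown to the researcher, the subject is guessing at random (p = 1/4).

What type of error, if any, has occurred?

Since z = 0.42 ≤ z* = 2.326, H₀ is not rejected.
H₀ is true (actually the subject is guessing at random (p = 1/4)).
The decision matches the true state — no error.

No error — this is a correct decision.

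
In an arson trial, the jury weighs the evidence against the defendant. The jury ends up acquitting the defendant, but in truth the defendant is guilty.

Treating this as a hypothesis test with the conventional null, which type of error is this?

The null hypothesis here is that the defendant is innocent.
'Acquitting the defendant' corresponds to failing to reject H₀.
H₀ was not rejected but H₀ is false — a Type II error (false negative).

Type II error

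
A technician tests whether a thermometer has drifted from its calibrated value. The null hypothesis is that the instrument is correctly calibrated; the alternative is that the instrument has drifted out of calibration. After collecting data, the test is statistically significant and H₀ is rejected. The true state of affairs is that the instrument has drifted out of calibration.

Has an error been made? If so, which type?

Neither — the decision is correct.

The test rejected a false H₀ — the decision matches the true state.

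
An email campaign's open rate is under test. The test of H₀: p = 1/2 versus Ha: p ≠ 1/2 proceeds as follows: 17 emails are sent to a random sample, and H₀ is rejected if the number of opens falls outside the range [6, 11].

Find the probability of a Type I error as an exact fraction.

4701/32768

α = P(S ≤ 5 or S ≥ 12 | p = 1/2), S ~ Binomial(17, 1/2).
By symmetry, α = 2·P(S ≤ 5) = 2·(1 + 17 + 136 + 680 + 2380 + 6188)/131072 = 18804/131072 = 4701/32768.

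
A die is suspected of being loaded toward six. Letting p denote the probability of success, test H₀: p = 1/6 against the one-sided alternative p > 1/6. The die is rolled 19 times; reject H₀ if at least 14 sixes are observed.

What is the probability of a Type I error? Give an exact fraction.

1620229/25389989167104

The Type I error probability is α = P(X ≥ 14) computed under H₀, where X ~ Binomial(19, 1/6).
Summing C(19,j)(1/6)^j(5/6)^{19−j} for j = 14,…,19 gives 1620229/25389989167104.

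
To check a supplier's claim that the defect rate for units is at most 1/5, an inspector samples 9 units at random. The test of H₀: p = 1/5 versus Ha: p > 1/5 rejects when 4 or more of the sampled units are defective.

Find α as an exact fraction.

167269/1953125

The significance level is the probability, assuming p = 1/5, of seeing 4 or more defectives in 9 draws.
Computing the lower-tail complement: 1 − 1785856/1953125 = 167269/1953125.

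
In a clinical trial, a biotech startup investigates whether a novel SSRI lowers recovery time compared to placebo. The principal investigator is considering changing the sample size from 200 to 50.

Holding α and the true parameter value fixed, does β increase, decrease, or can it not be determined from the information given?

It increases.

With less data the test statistic is noisier; under Ha, more outcomes land inside the acceptance region.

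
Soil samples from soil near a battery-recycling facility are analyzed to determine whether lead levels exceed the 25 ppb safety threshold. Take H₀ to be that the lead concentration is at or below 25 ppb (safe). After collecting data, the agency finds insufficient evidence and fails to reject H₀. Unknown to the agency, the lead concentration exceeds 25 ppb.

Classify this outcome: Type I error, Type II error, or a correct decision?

H₀ was not rejected, but H₀ is actually false.
Failing to reject a false null hypothesis is a Type II error (false negative).

Type II error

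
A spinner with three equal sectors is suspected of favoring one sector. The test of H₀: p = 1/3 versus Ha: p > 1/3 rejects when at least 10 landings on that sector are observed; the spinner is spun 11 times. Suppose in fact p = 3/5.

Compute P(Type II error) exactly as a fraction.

1894076/1953125

A Type II error is failing to reject when Ha holds: with p = 3/5, β = P(Y ≤ 9).
Adding the binomial probabilities P(Y=0)+…+P(Y=9) at p = 3/5 gives 1894076/1953125.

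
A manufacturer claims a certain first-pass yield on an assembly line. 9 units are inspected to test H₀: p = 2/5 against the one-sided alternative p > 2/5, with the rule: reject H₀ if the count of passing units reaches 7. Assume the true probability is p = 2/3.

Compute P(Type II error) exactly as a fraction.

12259/19683

A Type II error is failing to reject when Ha holds: with p = 2/3, β = P(X ≤ 6).
Equivalently, β = 1 − P(X ≥ 7) = 12259/19683.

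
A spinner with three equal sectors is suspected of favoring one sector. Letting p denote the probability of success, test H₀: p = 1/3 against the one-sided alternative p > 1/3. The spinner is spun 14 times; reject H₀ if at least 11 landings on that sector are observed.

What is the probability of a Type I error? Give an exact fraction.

3305/4782969

Under H₀, X ~ Binomial(14, 1/3), and α = P(X ≥ 11).
P(X ≥ 11) = Σ_{j=11}^{14} C(14,j)·(1/3)^j·(2/3)^{14-j} = 3305/4782969.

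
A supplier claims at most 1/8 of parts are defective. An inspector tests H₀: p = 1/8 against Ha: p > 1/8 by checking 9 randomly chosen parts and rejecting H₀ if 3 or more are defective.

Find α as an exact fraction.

α = P(reject H₀ | H₀ true) = P(S ≥ 3 | p = 1/8), S ~ Binomial(9, 1/8).
α = 1 − P(S ≤ 2) = 1 − 30471091/33554432 = 3083341/33554432.

3083341/33554432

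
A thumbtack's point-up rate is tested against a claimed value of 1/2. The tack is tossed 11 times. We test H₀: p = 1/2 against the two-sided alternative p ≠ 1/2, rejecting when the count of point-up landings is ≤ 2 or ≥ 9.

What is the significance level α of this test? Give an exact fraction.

67/1024

α = P(S ≤ 2 or S ≥ 9 | p = 1/2), S ~ Binomial(11, 1/2).
Each tail has probability (1 + 11 + 55)/2048; doubling gives α = 134/2048 = 67/1024.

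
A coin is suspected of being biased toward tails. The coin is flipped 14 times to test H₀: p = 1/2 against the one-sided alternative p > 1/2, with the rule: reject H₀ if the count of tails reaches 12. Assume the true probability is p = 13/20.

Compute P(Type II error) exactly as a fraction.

β = P(fail to reject H₀ | Ha true) = P(S ≤ 11 | p = 13/20), S ~ Binomial(14, 13/20).
Equivalently, β = 1 − P(S ≥ 12) = 750447350803558569/819200000000000000.

750447350803558569/819200000000000000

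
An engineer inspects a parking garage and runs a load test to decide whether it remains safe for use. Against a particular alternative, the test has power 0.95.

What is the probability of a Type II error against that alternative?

Power = 1 − β, so β = 1 − 0.95 = 0.05.

0.05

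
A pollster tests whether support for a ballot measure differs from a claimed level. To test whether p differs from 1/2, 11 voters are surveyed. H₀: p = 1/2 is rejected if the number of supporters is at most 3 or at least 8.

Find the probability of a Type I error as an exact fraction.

Under H₀, S ~ Binomial(11, 1/2); α is the probability of landing in either tail, P(S ≤ 3) + P(S ≥ 8).
The two tails are symmetric, so α = 2·(1 + 11 + 55 + 165)/2^11 = 464/2048 = 29/128.

29/128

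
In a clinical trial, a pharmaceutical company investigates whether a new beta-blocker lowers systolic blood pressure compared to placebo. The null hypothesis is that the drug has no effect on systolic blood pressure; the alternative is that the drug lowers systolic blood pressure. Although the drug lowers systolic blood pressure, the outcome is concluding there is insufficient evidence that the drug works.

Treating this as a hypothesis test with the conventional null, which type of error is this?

'Concluding there is insufficient evidence that the drug works' corresponds to failing to reject H₀.
H₀ was not rejected but H₀ is false — a Type II error (false negative).

Type II error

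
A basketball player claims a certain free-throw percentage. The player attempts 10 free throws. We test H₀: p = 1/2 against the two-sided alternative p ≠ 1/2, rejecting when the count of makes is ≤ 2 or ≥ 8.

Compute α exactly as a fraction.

α = P(X ≤ 2 or X ≥ 8 | p = 1/2), X ~ Binomial(10, 1/2).
Each tail has probability (1 + 10 + 45)/1024; doubling gives α = 112/1024 = 7/64.

7/64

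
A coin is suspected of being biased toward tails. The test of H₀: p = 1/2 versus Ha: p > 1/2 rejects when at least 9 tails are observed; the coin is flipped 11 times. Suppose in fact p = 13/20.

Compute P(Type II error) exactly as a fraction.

32762721984671/40960000000000

β = P(fail to reject H₀ | Ha true) = P(Y ≤ 8 | p = 13/20), Y ~ Binomial(11, 13/20).
Equivalently, β = 1 − P(Y ≥ 9) = 32762721984671/40960000000000.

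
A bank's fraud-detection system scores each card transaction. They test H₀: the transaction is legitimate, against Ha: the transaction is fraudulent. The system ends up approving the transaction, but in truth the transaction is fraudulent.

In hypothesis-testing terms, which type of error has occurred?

Type II error

'Approving the transaction' corresponds to failing to reject H₀.
H₀ was not rejected but H₀ is false — a Type II error (false negative).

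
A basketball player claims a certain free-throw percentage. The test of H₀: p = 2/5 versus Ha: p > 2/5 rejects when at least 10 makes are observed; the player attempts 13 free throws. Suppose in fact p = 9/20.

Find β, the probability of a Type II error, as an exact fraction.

Under the alternative p = 9/20, S ~ Binomial(13, 9/20); β is the probability the test does not reject, P(S < 10).
Adding the binomial probabilities P(S=0)+…+P(S=9) at p = 9/20 gives 501584974994213/512000000000000.

501584974994213/512000000000000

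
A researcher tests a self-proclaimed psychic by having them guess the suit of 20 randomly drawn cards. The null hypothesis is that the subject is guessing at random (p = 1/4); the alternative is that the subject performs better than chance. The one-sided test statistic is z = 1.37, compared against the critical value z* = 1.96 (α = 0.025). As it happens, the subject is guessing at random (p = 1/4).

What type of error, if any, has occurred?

Since z = 1.37 ≤ z* = 1.96, H₀ is not rejected.
H₀ is true (actually the subject is guessing at random (p = 1/4)).
The decision matches the true state — no error.

No error (correct decision).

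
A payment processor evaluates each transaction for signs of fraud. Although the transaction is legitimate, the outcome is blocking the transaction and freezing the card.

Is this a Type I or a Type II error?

Type I error

The null hypothesis here is that the transaction is legitimate.
'Blocking the transaction and freezing the card' corresponds to rejecting H₀.
H₀ was rejected but H₀ is true — a Type I error (false positive).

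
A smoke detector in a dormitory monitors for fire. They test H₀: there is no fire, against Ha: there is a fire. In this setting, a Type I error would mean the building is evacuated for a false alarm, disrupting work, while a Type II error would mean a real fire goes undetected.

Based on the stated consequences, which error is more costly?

The Type II consequence (a real fire goes undetected) is more severe than the Type I consequence (the building is evacuated for a false alarm, disrupting work).

Type II error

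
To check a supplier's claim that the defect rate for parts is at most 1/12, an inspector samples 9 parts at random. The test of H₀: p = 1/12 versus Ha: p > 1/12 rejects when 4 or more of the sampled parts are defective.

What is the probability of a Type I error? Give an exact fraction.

Under H₀, K ~ Binomial(9, 1/12); the Type I error rate is P(K ≥ 4).
Via the complement, α = 1 − Σ_{j=0}^{3} C(9,j)(1/12)^j(11/12)^{9-j} = 5563363/1289945088.

5563363/1289945088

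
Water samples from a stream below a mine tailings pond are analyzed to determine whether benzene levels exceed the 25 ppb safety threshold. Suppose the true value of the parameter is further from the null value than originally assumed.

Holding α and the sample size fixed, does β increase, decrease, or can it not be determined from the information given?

The further the true parameter sits from the null value, the more of the Ha sampling distribution falls in the rejection region.

It decreases.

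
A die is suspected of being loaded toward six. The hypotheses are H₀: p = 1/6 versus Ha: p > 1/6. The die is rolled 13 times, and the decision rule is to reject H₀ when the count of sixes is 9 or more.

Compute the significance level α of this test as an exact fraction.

α = P(reject H₀ | H₀ true) = P(S ≥ 9 | p = 1/6), with S ~ Binomial(13, 1/6).
Summing C(13,j)(1/6)^j(5/6)^{13−j} for j = 9,…,13 gives 53849/1451188224.

53849/1451188224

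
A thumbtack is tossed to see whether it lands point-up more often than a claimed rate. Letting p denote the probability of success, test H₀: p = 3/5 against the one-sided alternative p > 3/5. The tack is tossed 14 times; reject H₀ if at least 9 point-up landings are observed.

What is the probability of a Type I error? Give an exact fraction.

2965421097/6103515625

The Type I error probability is α = P(S ≥ 9) computed under H₀, where S ~ Binomial(14, 3/5).
P(S ≥ 9) = Σ_{j=9}^{14} C(14,j)·(3/5)^j·(2/5)^{14-j} = 2965421097/6103515625.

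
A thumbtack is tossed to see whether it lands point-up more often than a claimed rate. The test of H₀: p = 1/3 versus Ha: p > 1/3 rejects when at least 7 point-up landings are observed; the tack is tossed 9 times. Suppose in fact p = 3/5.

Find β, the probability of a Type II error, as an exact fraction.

1500416/1953125

Under the alternative p = 3/5, X ~ Binomial(9, 3/5); β is the probability the test does not reject, P(X < 7).
Equivalently, β = 1 − P(X ≥ 7) = 1500416/1953125.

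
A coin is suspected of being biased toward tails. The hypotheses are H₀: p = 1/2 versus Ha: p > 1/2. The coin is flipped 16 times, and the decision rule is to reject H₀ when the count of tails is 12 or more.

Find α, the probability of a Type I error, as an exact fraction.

Under H₀, X ~ Binomial(16, 1/2), and α = P(X ≥ 12).
P(X ≥ 12) = [C(16,12) + C(16,13) + C(16,14) + C(16,15) + C(16,16)] / 2^16 = (1820 + 560 + 120 + 16 + 1) / 65536 = 2517/65536.

2517/65536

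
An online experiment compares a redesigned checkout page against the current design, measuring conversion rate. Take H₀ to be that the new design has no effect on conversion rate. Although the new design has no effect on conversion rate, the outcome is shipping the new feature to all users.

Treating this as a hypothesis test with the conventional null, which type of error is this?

'Shipping the new feature to all users' corresponds to rejecting H₀.
H₀ was rejected but H₀ is true — a Type I error (false positive).

Type I error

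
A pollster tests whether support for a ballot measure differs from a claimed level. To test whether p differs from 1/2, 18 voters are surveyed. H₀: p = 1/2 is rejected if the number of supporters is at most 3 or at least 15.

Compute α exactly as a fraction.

247/32768

Under H₀, K ~ Binomial(18, 1/2); α is the probability of landing in either tail, P(K ≤ 3) + P(K ≥ 15).
Each tail has probability (1 + 18 + 153 + 816)/262144; doubling gives α = 1976/262144 = 247/32768.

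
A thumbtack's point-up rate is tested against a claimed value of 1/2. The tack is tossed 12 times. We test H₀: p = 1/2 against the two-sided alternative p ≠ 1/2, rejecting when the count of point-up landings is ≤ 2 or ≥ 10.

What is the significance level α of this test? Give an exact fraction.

79/2048

α = P(X ≤ 2 or X ≥ 10 | p = 1/2), X ~ Binomial(12, 1/2).
Each tail has probability (1 + 12 + 66)/4096; doubling gives α = 158/4096 = 79/2048.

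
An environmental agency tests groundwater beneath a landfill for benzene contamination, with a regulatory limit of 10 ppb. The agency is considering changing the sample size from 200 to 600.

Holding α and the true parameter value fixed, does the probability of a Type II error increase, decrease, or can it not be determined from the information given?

A larger sample reduces the standard error, pulling the sampling distribution under Ha further from the non-rejection region.

It decreases.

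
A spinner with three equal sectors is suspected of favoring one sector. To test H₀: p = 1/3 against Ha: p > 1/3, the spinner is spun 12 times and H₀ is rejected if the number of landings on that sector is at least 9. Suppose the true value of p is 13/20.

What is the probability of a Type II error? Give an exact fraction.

535222111290433/819200000000000

Under the alternative p = 13/20, X ~ Binomial(12, 13/20); β is the probability the test does not reject, P(X < 9).
Adding the binomial probabilities P(X=0)+…+P(X=8) at p = 13/20 gives 535222111290433/819200000000000.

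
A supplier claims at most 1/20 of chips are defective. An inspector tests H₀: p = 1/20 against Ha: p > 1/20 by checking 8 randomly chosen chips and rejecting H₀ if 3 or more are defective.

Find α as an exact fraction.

The significance level is the probability, assuming p = 1/20, of seeing 3 or more defectives in 8 draws.
Computing the lower-tail complement: 1 − 25451821621/25600000000 = 148178379/25600000000.

148178379/25600000000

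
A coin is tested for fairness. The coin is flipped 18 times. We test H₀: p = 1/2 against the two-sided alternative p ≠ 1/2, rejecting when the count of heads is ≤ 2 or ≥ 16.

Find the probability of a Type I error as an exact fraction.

43/32768

α = P(Y ≤ 2 or Y ≥ 16 | p = 1/2), Y ~ Binomial(18, 1/2).
The two tails are symmetric, so α = 2·(1 + 18 + 153)/2^18 = 344/262144 = 43/32768.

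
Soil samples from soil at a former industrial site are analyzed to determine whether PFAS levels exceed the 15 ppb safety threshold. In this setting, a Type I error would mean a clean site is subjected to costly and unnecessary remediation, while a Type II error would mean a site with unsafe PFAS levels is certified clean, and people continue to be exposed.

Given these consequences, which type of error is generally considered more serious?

The Type II consequence (a site with unsafe PFAS levels is certified clean, and people continue to be exposed) is more severe than the Type I consequence (a clean site is subjected to costly and unnecessary remediation).

Type II error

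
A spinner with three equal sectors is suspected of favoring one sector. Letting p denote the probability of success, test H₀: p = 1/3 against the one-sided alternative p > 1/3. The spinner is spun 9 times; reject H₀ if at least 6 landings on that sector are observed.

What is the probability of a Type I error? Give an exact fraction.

α = P(reject H₀ | H₀ true) = P(S ≥ 6 | p = 1/3), with S ~ Binomial(9, 1/3).
Adding the binomial terms for j = 6 through 9 with p = 1/3 yields 835/19683.

835/19683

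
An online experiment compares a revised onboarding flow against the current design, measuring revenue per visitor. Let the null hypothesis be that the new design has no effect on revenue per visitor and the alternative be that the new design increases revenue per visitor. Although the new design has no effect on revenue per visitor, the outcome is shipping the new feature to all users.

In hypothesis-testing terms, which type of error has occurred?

'Shipping the new feature to all users' corresponds to rejecting H₀.
H₀ was rejected but H₀ is true — a Type I error (false positive).

Type I error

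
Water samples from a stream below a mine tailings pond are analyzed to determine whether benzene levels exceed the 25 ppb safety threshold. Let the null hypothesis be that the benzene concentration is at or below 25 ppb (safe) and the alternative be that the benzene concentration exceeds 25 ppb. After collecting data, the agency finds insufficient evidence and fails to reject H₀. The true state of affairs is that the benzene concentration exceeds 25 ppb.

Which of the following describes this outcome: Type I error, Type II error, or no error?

H₀ was not rejected, but H₀ is actually false.
Failing to reject a false null hypothesis is a Type II error (false negative).

Type II error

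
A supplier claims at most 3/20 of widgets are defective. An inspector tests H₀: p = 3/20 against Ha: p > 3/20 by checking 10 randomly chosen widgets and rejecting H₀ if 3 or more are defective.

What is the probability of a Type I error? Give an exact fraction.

460297010259/2560000000000

The significance level is the probability, assuming p = 3/20, of seeing 3 or more defectives in 10 draws.
Via the complement, α = 1 − Σ_{j=0}^{2} C(10,j)(3/20)^j(17/20)^{10-j} = 460297010259/2560000000000.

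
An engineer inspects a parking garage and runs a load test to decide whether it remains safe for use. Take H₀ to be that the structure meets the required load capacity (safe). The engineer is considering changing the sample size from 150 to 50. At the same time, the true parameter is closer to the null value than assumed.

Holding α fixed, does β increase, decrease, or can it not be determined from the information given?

A smaller sample increases the standard error, so the sampling distributions under H₀ and Ha overlap more. A smaller true effect puts the Ha sampling distribution closer to H₀, so more of it falls in the non-rejection region. Both changes push β in the same direction.

It increases.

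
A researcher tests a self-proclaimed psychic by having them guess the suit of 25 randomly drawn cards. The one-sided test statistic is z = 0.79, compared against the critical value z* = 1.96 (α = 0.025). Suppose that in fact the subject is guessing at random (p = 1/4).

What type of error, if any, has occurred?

No error (correct decision).

The conventional null hypothesis is that the subject is guessing at random (p = 1/4).
Since z = 0.79 ≤ z* = 1.96, H₀ is not rejected.
H₀ is true (actually the subject is guessing at random (p = 1/4)).
The decision matches the true state — no error.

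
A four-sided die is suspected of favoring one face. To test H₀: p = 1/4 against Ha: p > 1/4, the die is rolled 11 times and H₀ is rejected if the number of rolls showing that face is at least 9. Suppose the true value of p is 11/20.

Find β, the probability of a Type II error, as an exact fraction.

A Type II error is failing to reject when Ha holds: with p = 11/20, β = P(K ≤ 8).
Equivalently, β = 1 − P(K ≥ 9) = 38288445266097/40960000000000.

38288445266097/40960000000000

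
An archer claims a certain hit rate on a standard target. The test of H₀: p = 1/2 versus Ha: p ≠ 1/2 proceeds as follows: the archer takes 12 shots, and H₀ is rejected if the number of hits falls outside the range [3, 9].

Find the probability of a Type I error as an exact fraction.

79/2048

Under H₀, K ~ Binomial(12, 1/2); α is the probability of landing in either tail, P(K ≤ 2) + P(K ≥ 10).
Each tail has probability (1 + 12 + 66)/4096; doubling gives α = 158/4096 = 79/2048.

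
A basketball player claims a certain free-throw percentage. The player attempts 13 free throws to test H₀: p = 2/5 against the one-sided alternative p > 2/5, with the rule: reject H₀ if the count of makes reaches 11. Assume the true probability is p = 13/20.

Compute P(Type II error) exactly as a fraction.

36323681060626281/40960000000000000

Under the alternative p = 13/20, K ~ Binomial(13, 13/20); β is the probability the test does not reject, P(K < 11).
Summing C(13,j)·(13/20)^j·(7/20)^{13-j} for j = 0..10 gives 36323681060626281/40960000000000000.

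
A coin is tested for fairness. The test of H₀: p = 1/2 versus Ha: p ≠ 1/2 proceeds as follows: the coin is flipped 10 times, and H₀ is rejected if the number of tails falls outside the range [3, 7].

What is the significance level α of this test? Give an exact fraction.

Under H₀, S ~ Binomial(10, 1/2); α is the probability of landing in either tail, P(S ≤ 2) + P(S ≥ 8).
By symmetry, α = 2·P(S ≤ 2) = 2·(1 + 10 + 45)/1024 = 112/1024 = 7/64.

7/64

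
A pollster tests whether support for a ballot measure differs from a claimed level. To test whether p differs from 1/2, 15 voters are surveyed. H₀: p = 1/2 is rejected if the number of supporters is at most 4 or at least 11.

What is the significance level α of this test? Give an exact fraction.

Under H₀, Y ~ Binomial(15, 1/2); α is the probability of landing in either tail, P(Y ≤ 4) + P(Y ≥ 11).
The two tails are symmetric, so α = 2·(1 + 15 + 105 + 455 + 1365)/2^15 = 3882/32768 = 1941/16384.

1941/16384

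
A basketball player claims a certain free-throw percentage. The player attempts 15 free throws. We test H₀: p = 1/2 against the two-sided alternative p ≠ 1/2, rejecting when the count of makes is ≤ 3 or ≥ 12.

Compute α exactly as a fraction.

9/256

The significance level is the null-hypothesis probability of the rejection region {≤3} ∪ {≥12}.
Each tail has probability (1 + 15 + 105 + 455)/32768; doubling gives α = 1152/32768 = 9/256.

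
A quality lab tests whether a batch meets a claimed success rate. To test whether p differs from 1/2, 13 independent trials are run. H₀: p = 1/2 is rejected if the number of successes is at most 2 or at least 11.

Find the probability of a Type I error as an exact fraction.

23/1024

The significance level is the null-hypothesis probability of the rejection region {≤2} ∪ {≥11}.
By symmetry, α = 2·P(K ≤ 2) = 2·(1 + 13 + 78)/8192 = 184/8192 = 23/1024.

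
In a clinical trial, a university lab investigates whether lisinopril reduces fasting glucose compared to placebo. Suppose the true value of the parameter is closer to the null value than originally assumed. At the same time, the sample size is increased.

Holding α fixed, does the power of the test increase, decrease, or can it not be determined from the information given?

The first change alone would make β increase; the second alone would make β decrease. Which effect dominates depends on the magnitudes, which are not given.
Since power = 1 − β, the effect on power is likewise indeterminate.

Cannot be determined from the information given.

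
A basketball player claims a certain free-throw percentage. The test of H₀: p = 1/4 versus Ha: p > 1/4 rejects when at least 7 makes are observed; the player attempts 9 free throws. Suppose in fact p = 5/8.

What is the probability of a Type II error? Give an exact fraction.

β = P(fail to reject H₀ | Ha true) = P(X ≤ 6 | p = 5/8), X ~ Binomial(9, 5/8).
Summing C(9,j)·(5/8)^j·(3/8)^{9-j} for j = 0..6 gives 24101307/33554432.

24101307/33554432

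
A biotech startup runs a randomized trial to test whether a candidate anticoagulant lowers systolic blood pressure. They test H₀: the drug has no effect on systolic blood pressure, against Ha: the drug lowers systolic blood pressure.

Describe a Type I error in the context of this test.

A Type I error is rejecting H₀ when H₀ is true.
Here that means concluding that the drug is effective when actually the drug has no effect on systolic blood pressure.

A Type I error would mean concluding that the drug lowers systolic blood pressure when in fact the drug has no effect on systolic blood pressure.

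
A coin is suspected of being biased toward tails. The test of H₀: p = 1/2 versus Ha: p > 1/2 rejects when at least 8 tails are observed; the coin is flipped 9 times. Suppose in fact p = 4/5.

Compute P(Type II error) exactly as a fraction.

1101157/1953125

Under the alternative p = 4/5, Y ~ Binomial(9, 4/5); β is the probability the test does not reject, P(Y < 8).
Equivalently, β = 1 − P(Y ≥ 8) = 1101157/1953125.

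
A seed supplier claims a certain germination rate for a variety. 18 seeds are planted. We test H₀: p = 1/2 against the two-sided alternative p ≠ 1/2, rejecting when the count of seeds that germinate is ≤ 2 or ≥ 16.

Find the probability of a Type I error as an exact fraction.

Under H₀, K ~ Binomial(18, 1/2); α is the probability of landing in either tail, P(K ≤ 2) + P(K ≥ 16).
Each tail has probability (1 + 18 + 153)/262144; doubling gives α = 344/262144 = 43/32768.

43/32768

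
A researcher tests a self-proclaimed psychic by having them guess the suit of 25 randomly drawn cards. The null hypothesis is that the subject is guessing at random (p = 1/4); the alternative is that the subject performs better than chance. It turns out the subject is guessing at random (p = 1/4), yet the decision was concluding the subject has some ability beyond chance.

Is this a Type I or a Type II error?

'Concluding the subject has some ability beyond chance' corresponds to rejecting H₀.
H₀ was rejected but H₀ is true — a Type I error (false positive).

Type I error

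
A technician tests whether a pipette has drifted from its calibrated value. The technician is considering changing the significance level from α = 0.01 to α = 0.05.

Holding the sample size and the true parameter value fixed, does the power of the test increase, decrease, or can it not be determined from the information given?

Relaxing α lowers the evidence threshold; under Ha, outcomes that previously fell short now trigger rejection.
Since power = 1 − β and β decreases, power increases.

It increases.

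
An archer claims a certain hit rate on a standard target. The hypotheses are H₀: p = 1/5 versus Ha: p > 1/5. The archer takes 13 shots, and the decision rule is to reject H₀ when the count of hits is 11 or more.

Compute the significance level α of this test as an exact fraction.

The Type I error probability is α = P(S ≥ 11) computed under H₀, where S ~ Binomial(13, 1/5).
Summing C(13,j)(1/5)^j(4/5)^{13−j} for j = 11,…,13 gives 1301/1220703125.

1301/1220703125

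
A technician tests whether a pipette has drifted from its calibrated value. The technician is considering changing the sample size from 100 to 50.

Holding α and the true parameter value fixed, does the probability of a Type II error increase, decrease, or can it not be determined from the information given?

It increases.

With less data the test statistic is noisier; under Ha, more outcomes land inside the acceptance region.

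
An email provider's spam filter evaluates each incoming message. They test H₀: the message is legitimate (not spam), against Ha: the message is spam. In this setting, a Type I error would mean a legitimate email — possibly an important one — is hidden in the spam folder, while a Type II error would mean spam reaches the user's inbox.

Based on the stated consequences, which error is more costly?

The Type I consequence (a legitimate email — possibly an important one — is hidden in the spam folder) is more severe than the Type II consequence (spam reaches the user's inbox).

Type I error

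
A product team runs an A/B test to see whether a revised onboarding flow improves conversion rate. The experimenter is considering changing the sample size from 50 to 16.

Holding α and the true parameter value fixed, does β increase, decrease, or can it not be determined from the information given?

With less data the test statistic is noisier; under Ha, more outcomes land inside the acceptance region.

It increases.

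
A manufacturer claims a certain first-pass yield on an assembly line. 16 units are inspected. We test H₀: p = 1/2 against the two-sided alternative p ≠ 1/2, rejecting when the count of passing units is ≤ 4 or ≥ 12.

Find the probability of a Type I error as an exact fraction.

2517/32768

Under H₀, X ~ Binomial(16, 1/2); α is the probability of landing in either tail, P(X ≤ 4) + P(X ≥ 12).
Each tail has probability (1 + 16 + 120 + 560 + 1820)/65536; doubling gives α = 5034/65536 = 2517/32768.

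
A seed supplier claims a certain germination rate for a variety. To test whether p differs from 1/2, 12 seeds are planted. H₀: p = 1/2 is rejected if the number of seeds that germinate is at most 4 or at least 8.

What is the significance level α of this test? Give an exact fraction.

Under H₀, S ~ Binomial(12, 1/2); α is the probability of landing in either tail, P(S ≤ 4) + P(S ≥ 8).
Each tail has probability (1 + 12 + 66 + 220 + 495)/4096; doubling gives α = 1588/4096 = 397/1024.

397/1024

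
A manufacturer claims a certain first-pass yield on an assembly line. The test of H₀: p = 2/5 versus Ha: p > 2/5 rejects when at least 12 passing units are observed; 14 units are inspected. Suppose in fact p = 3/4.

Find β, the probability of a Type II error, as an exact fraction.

Under the alternative p = 3/4, Y ~ Binomial(14, 3/4); β is the probability the test does not reject, P(Y < 12).
Adding the binomial probabilities P(Y=0)+…+P(Y=11) at p = 3/4 gives 96485417/134217728.

96485417/134217728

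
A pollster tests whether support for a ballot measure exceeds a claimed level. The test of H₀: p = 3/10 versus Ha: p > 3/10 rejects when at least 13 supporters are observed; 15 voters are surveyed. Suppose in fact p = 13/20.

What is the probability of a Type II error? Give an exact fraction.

30745097163070342213/32768000000000000000

Under the alternative p = 13/20, K ~ Binomial(15, 13/20); β is the probability the test does not reject, P(K < 13).
Adding the binomial probabilities P(K=0)+…+P(K=12) at p = 13/20 gives 30745097163070342213/32768000000000000000.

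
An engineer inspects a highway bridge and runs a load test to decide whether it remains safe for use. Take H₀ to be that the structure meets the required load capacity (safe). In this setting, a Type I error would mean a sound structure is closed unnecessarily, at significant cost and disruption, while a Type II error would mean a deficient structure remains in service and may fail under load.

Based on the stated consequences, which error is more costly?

The Type II consequence (a deficient structure remains in service and may fail under load) is more severe than the Type I consequence (a sound structure is closed unnecessarily, at significant cost and disruption).

Type II error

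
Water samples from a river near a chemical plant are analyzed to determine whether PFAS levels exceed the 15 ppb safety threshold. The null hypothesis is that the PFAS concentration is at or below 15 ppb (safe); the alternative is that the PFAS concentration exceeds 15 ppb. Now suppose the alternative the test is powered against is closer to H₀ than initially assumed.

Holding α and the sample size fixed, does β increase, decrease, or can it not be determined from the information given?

When the true parameter is near the null value, the test has a harder time distinguishing Ha from H₀.

It increases.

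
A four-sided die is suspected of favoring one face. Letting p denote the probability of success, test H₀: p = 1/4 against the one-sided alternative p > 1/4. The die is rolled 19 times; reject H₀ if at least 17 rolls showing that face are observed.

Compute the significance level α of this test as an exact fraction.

Under H₀, K ~ Binomial(19, 1/4), and α = P(K ≥ 17).
Adding the binomial terms for j = 17 through 19 with p = 1/4 yields 1597/274877906944.

1597/274877906944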